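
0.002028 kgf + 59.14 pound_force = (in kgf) 26.83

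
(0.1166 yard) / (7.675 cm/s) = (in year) 4.405e-08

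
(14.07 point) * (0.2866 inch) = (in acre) 8.929e-09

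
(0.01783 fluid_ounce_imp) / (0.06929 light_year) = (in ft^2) 8.318e-21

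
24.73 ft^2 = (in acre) 0.0005677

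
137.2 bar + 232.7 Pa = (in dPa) 1.372e+08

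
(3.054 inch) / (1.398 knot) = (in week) 1.783e-07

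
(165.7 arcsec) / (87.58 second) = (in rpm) 8.759e-05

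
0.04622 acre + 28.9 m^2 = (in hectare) 0.02159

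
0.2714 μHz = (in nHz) 271.4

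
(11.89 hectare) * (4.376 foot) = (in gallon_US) 4.189e+07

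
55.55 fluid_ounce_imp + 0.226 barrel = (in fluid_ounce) 1268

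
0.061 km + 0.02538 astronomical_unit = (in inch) 1.495e+11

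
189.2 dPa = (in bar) 0.0001892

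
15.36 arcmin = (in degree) 0.256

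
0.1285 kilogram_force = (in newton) 1.26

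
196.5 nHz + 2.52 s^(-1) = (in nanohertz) 2.52e+09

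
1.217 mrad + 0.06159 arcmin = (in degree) 0.07076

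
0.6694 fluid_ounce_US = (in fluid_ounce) 0.6694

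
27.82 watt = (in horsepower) 0.03731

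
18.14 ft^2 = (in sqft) 18.14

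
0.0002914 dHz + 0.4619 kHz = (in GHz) 4.619e-07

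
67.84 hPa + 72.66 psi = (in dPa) 5.078e+06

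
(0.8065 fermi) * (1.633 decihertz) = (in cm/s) 1.317e-14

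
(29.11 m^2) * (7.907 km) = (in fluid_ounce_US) 7.783e+09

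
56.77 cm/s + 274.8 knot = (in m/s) 141.9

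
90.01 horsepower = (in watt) 6.712e+04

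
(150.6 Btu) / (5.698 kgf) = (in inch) 1.119e+05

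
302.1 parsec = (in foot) 3.058e+19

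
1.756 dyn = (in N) 1.756e-05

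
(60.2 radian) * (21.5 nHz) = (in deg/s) 7.416e-05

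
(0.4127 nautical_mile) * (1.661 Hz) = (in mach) 3.728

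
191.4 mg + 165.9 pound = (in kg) 75.25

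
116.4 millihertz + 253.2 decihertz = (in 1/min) 1526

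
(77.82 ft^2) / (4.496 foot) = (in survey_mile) 0.003278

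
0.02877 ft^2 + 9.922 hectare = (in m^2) 9.922e+04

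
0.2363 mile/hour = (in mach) 0.0003102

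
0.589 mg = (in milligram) 0.589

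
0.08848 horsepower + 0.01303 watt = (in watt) 65.99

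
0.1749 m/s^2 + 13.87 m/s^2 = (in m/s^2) 14.04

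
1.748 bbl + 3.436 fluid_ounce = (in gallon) 73.44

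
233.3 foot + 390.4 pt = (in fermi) 7.125e+16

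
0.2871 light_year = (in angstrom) 2.716e+25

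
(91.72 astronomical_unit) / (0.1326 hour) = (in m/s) 2.874e+10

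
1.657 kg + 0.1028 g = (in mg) 1.657e+06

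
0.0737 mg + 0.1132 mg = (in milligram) 0.1869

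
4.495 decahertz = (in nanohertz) 4.495e+10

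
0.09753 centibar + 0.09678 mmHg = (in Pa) 110.4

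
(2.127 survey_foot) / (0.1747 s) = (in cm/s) 371.1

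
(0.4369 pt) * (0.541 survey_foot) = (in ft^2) 0.0002736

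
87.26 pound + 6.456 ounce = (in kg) 39.76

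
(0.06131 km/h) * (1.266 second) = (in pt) 61.12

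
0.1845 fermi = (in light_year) 1.95e-32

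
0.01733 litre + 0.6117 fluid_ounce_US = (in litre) 0.03542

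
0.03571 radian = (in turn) 0.005683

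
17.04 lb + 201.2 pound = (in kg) 98.99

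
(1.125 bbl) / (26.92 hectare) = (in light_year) 7.023e-23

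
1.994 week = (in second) 1.206e+06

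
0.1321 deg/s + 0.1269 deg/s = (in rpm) 0.04317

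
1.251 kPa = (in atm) 0.01235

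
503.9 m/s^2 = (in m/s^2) 503.9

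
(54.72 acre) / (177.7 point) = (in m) 3.532e+06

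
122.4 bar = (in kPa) 1.224e+04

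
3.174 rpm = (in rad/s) 0.3324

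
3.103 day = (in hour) 74.47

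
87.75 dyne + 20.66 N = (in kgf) 2.107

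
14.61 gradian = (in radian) 0.2295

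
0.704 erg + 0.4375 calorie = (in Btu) 0.001735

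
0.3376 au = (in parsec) 1.637e-06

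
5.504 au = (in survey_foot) 2.701e+12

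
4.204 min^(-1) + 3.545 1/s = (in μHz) 3.615e+06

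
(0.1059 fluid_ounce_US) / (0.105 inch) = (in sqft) 0.01264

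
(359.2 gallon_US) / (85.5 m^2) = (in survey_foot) 0.05218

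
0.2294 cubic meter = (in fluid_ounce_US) 7757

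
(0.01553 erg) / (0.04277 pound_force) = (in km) 8.163e-12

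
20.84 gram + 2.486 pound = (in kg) 1.148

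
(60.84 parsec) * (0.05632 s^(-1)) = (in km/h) 3.806e+17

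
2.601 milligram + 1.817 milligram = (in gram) 0.004418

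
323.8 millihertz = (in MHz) 3.238e-07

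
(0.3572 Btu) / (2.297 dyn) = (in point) 4.651e+10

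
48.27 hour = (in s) 1.738e+05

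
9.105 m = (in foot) 29.87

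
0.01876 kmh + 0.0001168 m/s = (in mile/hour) 0.01192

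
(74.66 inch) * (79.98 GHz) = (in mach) 4.454e+08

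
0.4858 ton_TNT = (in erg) 2.033e+16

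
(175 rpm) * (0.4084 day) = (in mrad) 6.466e+08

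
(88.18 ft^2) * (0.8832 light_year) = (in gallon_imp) 1.506e+19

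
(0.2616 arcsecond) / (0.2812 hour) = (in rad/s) 1.253e-09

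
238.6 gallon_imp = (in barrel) 6.823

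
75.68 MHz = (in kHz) 7.568e+04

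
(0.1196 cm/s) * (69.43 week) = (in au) 3.357e-07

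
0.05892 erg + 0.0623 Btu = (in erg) 6.573e+08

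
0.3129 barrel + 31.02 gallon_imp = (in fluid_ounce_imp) 6714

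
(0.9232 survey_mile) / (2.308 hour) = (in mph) 0.4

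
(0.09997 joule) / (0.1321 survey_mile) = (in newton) 0.0004702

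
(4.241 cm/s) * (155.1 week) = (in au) 2.659e-05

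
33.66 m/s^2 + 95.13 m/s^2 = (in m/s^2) 128.8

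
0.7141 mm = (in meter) 0.0007141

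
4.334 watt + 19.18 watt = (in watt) 23.51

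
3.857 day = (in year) 0.01057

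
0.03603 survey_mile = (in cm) 5798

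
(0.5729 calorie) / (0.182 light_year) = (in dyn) 1.392e-10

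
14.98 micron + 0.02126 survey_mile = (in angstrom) 3.421e+11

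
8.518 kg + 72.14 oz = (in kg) 10.56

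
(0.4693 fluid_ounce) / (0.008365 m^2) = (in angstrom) 1.659e+07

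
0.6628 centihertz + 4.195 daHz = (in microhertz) 4.196e+07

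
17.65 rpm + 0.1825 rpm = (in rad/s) 1.867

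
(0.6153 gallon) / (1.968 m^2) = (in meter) 0.001184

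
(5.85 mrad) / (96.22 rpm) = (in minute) 9.676e-06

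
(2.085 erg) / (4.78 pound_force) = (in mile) 6.093e-12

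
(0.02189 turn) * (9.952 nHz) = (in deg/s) 7.843e-08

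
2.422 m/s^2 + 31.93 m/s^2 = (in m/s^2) 34.35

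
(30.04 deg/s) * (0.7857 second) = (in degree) 23.6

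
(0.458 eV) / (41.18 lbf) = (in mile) 2.489e-25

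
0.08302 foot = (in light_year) 2.675e-18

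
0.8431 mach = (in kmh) 1033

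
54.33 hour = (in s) 1.956e+05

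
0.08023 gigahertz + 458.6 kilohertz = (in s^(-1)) 8.069e+07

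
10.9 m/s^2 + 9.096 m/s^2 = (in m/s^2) 20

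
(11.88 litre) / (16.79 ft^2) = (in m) 0.007616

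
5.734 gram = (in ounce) 0.2023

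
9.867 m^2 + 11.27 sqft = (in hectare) 0.001091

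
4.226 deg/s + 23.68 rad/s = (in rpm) 226.8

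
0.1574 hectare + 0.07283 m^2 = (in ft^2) 1.694e+04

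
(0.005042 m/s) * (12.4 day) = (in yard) 5907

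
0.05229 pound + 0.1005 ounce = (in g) 26.57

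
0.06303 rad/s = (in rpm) 0.6019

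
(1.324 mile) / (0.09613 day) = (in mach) 0.0007534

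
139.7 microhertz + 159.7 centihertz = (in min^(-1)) 95.83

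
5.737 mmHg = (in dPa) 7649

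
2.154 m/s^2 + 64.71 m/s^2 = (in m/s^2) 66.86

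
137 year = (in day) 5e+04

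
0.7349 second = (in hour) 0.0002041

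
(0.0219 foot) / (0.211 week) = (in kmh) 1.883e-07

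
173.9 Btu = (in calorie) 4.385e+04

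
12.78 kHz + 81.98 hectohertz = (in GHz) 2.098e-05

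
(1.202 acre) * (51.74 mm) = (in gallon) 6.649e+04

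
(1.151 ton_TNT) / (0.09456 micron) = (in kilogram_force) 5.193e+15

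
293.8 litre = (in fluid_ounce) 9935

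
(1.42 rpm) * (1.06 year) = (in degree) 2.848e+08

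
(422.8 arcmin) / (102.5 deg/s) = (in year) 2.18e-09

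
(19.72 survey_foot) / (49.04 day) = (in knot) 2.758e-06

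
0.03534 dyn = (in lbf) 7.945e-08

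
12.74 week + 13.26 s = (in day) 89.18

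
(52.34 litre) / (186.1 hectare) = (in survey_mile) 1.748e-11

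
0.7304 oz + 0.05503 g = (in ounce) 0.7323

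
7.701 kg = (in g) 7701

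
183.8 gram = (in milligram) 1.838e+05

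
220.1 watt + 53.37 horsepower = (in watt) 4.002e+04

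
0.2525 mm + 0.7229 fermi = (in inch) 0.009941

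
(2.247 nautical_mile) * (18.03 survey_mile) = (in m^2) 1.208e+08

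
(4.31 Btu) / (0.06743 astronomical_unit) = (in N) 4.508e-07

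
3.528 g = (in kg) 0.003528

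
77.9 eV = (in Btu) 1.183e-20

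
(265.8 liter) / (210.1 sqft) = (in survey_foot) 0.04468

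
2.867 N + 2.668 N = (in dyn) 5.535e+05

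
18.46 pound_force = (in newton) 82.11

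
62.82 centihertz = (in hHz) 0.006282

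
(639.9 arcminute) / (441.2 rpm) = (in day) 4.663e-08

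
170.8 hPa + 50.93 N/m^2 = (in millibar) 171.3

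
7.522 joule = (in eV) 4.695e+19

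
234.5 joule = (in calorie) 56.05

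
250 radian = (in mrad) 2.5e+05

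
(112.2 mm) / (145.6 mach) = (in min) 3.772e-08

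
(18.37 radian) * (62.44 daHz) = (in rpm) 1.095e+05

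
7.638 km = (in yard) 8353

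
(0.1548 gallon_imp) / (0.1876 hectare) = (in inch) 1.477e-05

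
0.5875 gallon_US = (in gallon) 0.5875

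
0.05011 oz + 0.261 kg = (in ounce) 9.257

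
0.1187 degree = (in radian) 0.002072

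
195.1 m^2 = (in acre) 0.04821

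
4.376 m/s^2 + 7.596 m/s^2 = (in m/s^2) 11.97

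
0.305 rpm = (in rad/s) 0.03194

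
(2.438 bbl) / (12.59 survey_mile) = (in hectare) 1.913e-09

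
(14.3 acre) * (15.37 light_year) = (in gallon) 2.223e+24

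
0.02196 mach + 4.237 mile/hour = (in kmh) 33.74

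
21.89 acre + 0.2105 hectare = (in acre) 22.41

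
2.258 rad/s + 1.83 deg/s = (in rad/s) 2.29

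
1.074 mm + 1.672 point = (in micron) 1664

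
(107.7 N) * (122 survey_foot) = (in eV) 2.5e+22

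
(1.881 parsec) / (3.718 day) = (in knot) 3.512e+11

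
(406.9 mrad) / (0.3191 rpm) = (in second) 12.18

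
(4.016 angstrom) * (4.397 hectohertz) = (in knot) 3.433e-07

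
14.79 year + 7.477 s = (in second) 4.664e+08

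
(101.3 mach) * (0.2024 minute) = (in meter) 4.189e+05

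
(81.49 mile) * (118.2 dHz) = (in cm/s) 1.55e+08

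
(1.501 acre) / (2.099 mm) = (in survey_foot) 9.494e+06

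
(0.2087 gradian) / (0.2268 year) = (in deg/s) 2.626e-08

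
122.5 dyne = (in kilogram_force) 0.0001249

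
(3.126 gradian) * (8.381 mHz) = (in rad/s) 0.0004115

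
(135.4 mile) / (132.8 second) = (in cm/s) 1.641e+05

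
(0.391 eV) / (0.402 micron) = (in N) 1.558e-13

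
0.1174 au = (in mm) 1.756e+13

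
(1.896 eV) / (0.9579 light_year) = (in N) 3.352e-35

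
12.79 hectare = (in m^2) 1.279e+05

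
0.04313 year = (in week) 2.249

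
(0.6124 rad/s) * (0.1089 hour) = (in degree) 1.376e+04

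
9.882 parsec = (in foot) 1e+18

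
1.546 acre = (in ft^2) 6.734e+04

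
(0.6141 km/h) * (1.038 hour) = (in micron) 6.374e+08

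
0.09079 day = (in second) 7844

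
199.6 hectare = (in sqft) 2.148e+07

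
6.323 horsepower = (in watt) 4715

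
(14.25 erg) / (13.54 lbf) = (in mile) 1.47e-11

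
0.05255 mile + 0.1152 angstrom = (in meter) 84.57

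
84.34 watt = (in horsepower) 0.1131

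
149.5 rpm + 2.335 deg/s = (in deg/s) 899.3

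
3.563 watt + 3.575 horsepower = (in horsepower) 3.58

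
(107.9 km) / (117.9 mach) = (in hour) 0.0007466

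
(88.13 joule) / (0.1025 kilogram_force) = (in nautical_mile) 0.04734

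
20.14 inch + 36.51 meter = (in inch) 1458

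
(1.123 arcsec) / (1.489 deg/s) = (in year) 6.643e-12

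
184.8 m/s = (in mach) 0.5427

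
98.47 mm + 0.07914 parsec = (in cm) 2.442e+17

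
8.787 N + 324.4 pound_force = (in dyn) 1.452e+08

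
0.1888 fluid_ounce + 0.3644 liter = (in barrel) 0.002327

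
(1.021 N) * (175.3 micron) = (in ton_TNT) 4.278e-14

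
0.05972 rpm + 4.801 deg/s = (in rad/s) 0.09005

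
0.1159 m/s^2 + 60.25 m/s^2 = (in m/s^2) 60.37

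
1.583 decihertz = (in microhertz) 1.583e+05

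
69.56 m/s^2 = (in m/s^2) 69.56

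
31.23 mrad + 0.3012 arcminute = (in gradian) 1.994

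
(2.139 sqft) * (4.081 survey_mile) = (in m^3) 1305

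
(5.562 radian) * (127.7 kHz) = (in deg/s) 4.07e+07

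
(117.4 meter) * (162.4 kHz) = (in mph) 4.265e+07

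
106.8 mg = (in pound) 0.0002355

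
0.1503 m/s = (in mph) 0.3362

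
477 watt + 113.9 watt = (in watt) 590.9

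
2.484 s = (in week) 4.107e-06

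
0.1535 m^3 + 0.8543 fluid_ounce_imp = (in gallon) 40.56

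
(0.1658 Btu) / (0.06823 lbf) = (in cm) 5.764e+04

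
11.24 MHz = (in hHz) 1.124e+05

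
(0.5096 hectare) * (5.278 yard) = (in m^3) 2.459e+04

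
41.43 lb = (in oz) 662.9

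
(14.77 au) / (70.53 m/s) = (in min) 5.221e+08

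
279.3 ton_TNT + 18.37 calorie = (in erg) 1.169e+19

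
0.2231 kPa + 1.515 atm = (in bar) 1.537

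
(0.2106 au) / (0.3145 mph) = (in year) 7106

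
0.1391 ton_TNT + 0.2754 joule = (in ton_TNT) 0.1391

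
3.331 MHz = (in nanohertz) 3.331e+15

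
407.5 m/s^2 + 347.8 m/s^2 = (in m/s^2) 755.3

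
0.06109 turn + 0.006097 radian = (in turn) 0.06206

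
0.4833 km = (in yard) 528.5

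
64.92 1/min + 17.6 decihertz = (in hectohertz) 0.02842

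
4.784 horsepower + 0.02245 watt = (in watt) 3567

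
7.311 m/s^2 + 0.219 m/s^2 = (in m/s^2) 7.53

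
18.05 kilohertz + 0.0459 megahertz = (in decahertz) 6395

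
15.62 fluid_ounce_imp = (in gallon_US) 0.1172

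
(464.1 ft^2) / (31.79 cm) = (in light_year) 1.434e-14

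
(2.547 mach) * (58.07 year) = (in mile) 9.869e+08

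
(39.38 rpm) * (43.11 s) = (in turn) 28.29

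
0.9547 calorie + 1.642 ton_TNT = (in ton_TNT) 1.642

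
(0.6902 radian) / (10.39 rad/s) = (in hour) 1.845e-05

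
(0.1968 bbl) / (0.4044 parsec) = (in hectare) 2.507e-22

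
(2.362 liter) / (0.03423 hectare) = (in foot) 2.264e-05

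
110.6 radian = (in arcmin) 3.802e+05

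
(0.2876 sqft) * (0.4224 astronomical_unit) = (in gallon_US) 4.46e+11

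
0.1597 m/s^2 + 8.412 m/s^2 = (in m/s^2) 8.572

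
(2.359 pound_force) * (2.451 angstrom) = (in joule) 2.572e-09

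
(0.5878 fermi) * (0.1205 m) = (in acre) 1.75e-20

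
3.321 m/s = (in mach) 0.009753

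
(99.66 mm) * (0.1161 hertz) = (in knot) 0.02249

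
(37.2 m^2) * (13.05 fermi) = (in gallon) 1.282e-10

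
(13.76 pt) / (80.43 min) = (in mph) 2.25e-06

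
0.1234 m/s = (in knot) 0.2399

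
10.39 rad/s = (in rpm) 99.22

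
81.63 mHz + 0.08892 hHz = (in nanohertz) 8.974e+09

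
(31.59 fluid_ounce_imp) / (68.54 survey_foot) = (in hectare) 4.296e-09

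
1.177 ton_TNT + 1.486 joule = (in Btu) 4.668e+06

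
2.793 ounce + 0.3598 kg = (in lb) 0.9678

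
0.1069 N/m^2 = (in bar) 1.069e-06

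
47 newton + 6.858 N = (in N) 53.86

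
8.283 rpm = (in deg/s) 49.7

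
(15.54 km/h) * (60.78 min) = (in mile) 9.782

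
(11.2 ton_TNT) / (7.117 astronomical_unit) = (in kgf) 0.004488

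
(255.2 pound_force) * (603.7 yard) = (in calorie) 1.498e+05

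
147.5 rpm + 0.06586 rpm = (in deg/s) 885.4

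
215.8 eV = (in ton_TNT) 8.264e-27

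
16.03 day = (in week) 2.29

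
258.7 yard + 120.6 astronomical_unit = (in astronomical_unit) 120.6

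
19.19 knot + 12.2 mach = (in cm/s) 4.164e+05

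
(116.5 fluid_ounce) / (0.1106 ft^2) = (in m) 0.3353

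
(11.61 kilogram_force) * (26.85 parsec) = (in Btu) 8.941e+16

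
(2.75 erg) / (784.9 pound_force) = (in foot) 2.584e-10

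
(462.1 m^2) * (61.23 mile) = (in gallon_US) 1.203e+10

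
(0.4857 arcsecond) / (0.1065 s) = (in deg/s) 0.001267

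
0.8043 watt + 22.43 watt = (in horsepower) 0.03116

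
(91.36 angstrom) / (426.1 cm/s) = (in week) 3.545e-15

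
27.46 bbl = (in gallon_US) 1153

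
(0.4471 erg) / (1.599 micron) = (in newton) 0.02796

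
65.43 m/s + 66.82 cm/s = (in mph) 147.9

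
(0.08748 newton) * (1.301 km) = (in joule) 113.8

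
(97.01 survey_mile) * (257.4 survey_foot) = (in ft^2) 1.318e+08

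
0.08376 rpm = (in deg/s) 0.5026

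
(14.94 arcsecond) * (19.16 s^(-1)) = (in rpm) 0.01325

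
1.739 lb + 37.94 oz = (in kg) 1.864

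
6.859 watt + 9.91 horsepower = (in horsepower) 9.919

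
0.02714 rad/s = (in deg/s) 1.555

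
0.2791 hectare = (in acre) 0.6897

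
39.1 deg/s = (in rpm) 6.517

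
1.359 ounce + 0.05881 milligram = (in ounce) 1.359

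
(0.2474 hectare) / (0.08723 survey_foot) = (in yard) 1.018e+05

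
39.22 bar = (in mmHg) 2.942e+04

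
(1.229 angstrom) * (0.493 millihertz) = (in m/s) 6.059e-14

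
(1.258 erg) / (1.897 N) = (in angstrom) 663.2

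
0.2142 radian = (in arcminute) 736.4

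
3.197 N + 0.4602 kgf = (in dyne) 7.71e+05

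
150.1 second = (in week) 0.0002482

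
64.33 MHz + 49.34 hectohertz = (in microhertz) 6.433e+13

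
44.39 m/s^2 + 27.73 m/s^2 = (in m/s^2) 72.12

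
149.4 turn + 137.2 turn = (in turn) 286.6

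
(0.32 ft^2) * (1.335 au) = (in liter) 5.937e+12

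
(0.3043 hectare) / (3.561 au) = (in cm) 5.712e-07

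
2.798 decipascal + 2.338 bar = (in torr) 1754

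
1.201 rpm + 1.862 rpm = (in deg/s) 18.38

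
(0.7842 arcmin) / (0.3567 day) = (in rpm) 7.068e-08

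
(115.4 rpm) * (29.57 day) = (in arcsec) 6.368e+12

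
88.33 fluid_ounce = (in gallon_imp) 0.5746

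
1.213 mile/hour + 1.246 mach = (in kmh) 1529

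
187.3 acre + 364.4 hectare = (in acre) 1088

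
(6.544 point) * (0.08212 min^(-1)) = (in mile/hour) 7.068e-06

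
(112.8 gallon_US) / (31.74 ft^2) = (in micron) 1.448e+05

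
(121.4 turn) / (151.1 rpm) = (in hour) 0.01339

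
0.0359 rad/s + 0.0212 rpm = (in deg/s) 2.184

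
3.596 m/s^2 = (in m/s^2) 3.596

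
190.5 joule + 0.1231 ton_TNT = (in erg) 5.151e+15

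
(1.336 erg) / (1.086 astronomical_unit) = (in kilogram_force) 8.386e-20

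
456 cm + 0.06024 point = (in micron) 4.56e+06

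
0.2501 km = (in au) 1.672e-09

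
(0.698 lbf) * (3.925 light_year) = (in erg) 1.153e+24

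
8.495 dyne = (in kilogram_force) 8.662e-06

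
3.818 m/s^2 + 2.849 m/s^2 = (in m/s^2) 6.667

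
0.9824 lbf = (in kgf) 0.4456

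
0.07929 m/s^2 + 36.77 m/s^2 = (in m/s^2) 36.85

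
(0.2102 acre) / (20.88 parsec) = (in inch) 5.198e-14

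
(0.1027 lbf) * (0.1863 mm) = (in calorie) 2.034e-05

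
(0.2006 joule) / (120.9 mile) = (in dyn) 0.1031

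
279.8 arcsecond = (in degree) 0.07772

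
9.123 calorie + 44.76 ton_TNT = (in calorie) 4.476e+10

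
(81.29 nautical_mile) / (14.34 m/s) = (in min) 175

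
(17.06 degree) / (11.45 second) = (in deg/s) 1.49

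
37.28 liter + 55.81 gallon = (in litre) 248.5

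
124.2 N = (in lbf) 27.92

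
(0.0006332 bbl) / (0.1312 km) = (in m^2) 7.673e-07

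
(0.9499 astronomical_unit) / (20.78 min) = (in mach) 3.347e+05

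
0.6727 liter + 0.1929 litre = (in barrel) 0.005444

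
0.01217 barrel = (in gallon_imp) 0.4256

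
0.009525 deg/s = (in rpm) 0.001588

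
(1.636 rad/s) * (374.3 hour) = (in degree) 1.263e+08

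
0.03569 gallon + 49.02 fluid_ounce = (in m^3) 0.001585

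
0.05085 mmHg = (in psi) 0.0009833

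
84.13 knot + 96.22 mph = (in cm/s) 8629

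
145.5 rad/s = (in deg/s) 8337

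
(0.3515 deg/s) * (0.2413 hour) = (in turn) 0.8482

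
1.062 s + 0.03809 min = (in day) 3.874e-05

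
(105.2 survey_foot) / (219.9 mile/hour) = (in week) 5.393e-07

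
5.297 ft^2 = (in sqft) 5.297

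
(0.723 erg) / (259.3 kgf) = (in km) 2.843e-14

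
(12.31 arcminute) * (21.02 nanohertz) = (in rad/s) 7.527e-11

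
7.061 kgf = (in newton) 69.24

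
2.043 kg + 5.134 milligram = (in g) 2043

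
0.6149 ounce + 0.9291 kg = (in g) 946.5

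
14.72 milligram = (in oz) 0.0005192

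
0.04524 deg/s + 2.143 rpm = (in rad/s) 0.2252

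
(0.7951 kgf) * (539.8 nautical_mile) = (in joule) 7.795e+06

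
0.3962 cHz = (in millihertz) 3.962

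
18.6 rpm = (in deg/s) 111.6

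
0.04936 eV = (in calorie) 1.89e-21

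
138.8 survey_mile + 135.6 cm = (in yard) 2.443e+05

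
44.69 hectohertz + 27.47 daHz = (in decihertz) 4.744e+04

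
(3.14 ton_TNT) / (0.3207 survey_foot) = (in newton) 1.344e+11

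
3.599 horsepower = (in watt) 2684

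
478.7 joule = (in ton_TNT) 1.144e-07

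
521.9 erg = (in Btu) 4.947e-08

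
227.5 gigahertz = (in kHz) 2.275e+08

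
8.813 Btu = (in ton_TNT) 2.222e-06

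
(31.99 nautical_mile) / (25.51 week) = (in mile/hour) 0.00859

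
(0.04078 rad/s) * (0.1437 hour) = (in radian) 21.1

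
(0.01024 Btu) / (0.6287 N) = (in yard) 18.79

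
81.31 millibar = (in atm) 0.08025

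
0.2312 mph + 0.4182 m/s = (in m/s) 0.5216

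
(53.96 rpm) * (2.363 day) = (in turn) 1.836e+05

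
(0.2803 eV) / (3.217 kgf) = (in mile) 8.845e-25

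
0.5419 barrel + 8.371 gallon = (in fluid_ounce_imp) 4147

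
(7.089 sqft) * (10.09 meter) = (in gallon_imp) 1462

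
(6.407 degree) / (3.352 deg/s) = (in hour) 0.0005309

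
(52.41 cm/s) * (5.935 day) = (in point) 7.618e+08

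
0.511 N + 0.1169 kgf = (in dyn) 1.657e+05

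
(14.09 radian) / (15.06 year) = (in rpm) 2.833e-07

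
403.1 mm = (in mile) 0.0002505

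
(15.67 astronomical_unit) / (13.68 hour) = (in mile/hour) 1.065e+08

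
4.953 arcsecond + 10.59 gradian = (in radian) 0.1664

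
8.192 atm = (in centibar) 830.1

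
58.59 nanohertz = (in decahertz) 5.859e-09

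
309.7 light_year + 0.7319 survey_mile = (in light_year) 309.7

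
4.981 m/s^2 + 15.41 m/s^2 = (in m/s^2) 20.39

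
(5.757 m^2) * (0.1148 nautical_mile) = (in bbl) 7699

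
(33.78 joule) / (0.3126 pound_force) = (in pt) 6.886e+04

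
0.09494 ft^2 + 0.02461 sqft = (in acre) 2.744e-06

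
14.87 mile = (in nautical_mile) 12.92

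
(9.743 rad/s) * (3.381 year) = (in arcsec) 2.143e+14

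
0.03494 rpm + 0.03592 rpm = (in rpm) 0.07086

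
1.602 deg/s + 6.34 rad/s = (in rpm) 60.81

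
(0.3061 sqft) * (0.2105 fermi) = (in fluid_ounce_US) 2.024e-13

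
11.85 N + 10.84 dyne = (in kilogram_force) 1.208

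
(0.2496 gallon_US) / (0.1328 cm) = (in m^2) 0.7115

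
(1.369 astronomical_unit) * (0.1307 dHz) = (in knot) 5.203e+09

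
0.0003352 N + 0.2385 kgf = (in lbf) 0.5259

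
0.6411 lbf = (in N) 2.852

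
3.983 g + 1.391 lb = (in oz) 22.4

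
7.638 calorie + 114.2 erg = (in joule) 31.96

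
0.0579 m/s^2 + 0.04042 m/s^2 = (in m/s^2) 0.09832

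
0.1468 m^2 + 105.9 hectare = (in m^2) 1.059e+06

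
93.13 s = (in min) 1.552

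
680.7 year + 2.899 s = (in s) 2.147e+10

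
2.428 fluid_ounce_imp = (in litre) 0.06899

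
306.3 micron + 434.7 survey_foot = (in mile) 0.08233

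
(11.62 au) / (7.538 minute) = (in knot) 7.471e+09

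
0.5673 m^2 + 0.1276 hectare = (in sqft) 1.374e+04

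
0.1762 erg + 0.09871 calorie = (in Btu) 0.0003915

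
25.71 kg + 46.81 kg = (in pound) 159.9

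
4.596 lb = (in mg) 2.085e+06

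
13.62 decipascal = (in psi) 0.0001975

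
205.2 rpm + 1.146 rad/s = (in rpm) 216.1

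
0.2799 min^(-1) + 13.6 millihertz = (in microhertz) 1.826e+04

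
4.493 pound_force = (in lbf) 4.493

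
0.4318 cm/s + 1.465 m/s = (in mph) 3.287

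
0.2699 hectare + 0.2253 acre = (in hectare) 0.3611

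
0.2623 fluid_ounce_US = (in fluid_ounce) 0.2623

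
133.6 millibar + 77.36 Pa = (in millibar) 134.4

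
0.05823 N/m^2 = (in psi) 8.446e-06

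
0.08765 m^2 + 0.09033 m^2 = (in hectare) 1.78e-05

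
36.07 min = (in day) 0.02505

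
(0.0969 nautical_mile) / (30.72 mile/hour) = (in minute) 0.2178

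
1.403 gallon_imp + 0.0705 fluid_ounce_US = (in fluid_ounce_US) 215.7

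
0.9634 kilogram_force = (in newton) 9.448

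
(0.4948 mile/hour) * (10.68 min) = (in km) 0.1417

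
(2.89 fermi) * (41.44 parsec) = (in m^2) 3695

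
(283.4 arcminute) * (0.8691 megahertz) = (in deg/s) 4.105e+06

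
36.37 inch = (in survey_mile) 0.000574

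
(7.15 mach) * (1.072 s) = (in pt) 7.398e+06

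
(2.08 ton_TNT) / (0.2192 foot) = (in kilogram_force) 1.328e+10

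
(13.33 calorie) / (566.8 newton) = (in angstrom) 9.84e+08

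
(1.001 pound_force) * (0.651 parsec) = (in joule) 8.944e+16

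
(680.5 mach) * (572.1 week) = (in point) 2.273e+17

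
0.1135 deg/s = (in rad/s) 0.001981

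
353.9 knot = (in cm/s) 1.821e+04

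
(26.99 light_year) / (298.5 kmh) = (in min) 5.133e+13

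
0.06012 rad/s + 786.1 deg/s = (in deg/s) 789.5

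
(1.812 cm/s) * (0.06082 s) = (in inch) 0.04339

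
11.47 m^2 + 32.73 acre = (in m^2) 1.325e+05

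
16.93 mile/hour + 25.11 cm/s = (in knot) 15.2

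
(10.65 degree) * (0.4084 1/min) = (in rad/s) 0.001265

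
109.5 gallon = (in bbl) 2.607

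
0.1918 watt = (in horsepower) 0.0002572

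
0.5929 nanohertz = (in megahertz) 5.929e-16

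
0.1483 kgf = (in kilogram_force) 0.1483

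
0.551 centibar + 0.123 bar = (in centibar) 12.85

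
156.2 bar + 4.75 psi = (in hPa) 1.565e+05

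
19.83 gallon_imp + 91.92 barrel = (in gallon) 3884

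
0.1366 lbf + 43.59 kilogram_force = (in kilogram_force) 43.65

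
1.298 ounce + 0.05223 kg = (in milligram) 8.903e+04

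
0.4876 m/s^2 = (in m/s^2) 0.4876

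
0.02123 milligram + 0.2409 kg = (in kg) 0.2409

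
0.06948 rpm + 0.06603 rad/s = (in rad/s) 0.07331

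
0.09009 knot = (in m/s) 0.04635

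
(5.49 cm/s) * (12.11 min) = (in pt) 1.131e+05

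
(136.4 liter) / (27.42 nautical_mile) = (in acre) 6.637e-10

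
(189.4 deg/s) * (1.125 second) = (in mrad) 3719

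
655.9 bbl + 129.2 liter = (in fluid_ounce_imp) 3.675e+06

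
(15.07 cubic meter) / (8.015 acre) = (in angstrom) 4.646e+06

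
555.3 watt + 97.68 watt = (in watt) 653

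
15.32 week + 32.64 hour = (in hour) 2606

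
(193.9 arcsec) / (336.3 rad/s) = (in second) 2.795e-06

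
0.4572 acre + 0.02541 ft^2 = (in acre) 0.4572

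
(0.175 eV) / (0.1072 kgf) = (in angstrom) 2.667e-10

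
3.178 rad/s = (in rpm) 30.35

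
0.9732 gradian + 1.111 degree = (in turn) 0.005519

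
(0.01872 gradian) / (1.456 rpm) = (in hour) 5.357e-07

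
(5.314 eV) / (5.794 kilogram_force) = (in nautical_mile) 8.091e-24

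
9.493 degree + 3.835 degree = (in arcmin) 799.7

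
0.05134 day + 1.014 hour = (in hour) 2.246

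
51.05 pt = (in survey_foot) 0.05909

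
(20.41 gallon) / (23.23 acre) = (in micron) 0.8218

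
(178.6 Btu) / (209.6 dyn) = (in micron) 8.99e+13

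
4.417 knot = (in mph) 5.083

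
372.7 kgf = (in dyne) 3.655e+08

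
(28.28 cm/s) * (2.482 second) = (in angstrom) 7.019e+09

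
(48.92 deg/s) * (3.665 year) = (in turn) 1.571e+07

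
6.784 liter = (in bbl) 0.04267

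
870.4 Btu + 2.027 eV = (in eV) 5.732e+24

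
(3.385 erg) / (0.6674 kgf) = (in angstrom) 517.2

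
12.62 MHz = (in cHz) 1.262e+09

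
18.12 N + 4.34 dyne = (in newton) 18.12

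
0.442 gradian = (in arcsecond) 1432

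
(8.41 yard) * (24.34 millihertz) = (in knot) 0.3638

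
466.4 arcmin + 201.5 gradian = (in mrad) 3301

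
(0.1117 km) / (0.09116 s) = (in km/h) 4411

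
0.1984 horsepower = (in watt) 147.9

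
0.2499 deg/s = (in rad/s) 0.004362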